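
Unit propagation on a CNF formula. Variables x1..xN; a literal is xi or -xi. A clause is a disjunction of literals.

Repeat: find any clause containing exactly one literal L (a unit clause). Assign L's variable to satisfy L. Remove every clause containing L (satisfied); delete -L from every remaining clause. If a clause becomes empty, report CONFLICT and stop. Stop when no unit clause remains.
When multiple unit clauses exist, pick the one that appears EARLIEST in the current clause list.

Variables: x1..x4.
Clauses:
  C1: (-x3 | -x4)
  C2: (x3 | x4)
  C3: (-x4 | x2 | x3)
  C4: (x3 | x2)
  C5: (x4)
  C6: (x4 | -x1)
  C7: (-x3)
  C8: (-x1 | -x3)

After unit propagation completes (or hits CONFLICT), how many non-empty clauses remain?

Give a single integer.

Answer: 0

Derivation:
unit clause [4] forces x4=T; simplify:
  drop -4 from [-3, -4] -> [-3]
  drop -4 from [-4, 2, 3] -> [2, 3]
  satisfied 3 clause(s); 5 remain; assigned so far: [4]
unit clause [-3] forces x3=F; simplify:
  drop 3 from [2, 3] -> [2]
  drop 3 from [3, 2] -> [2]
  satisfied 3 clause(s); 2 remain; assigned so far: [3, 4]
unit clause [2] forces x2=T; simplify:
  satisfied 2 clause(s); 0 remain; assigned so far: [2, 3, 4]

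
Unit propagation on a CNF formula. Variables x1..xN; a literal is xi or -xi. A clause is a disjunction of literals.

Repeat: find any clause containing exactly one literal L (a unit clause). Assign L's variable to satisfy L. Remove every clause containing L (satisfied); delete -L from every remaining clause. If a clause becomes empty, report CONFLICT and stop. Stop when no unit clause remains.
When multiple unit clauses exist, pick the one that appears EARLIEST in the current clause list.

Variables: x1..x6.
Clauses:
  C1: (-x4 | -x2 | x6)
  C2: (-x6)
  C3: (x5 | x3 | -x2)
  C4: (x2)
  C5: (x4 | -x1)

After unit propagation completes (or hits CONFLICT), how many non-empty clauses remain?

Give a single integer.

unit clause [-6] forces x6=F; simplify:
  drop 6 from [-4, -2, 6] -> [-4, -2]
  satisfied 1 clause(s); 4 remain; assigned so far: [6]
unit clause [2] forces x2=T; simplify:
  drop -2 from [-4, -2] -> [-4]
  drop -2 from [5, 3, -2] -> [5, 3]
  satisfied 1 clause(s); 3 remain; assigned so far: [2, 6]
unit clause [-4] forces x4=F; simplify:
  drop 4 from [4, -1] -> [-1]
  satisfied 1 clause(s); 2 remain; assigned so far: [2, 4, 6]
unit clause [-1] forces x1=F; simplify:
  satisfied 1 clause(s); 1 remain; assigned so far: [1, 2, 4, 6]

Answer: 1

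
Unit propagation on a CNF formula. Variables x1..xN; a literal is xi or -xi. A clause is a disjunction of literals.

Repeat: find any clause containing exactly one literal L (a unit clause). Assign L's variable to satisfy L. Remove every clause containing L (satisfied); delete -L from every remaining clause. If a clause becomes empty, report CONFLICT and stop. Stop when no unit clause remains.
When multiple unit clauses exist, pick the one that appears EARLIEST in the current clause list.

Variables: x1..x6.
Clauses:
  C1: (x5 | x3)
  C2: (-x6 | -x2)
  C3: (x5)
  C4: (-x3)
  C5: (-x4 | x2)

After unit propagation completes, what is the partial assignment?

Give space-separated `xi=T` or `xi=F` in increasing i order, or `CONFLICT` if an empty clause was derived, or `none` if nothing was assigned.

Answer: x3=F x5=T

Derivation:
unit clause [5] forces x5=T; simplify:
  satisfied 2 clause(s); 3 remain; assigned so far: [5]
unit clause [-3] forces x3=F; simplify:
  satisfied 1 clause(s); 2 remain; assigned so far: [3, 5]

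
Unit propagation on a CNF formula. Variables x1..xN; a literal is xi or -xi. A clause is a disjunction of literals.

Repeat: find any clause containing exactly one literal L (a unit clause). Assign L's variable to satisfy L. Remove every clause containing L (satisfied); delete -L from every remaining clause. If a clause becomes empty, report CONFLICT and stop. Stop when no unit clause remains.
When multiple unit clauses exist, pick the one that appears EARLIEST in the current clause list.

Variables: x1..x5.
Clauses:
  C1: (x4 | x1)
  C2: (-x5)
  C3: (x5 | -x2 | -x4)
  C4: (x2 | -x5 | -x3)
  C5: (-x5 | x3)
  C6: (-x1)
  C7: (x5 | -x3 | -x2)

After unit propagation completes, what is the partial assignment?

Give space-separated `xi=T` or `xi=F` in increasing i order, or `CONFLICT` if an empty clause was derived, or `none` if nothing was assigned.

Answer: x1=F x2=F x4=T x5=F

Derivation:
unit clause [-5] forces x5=F; simplify:
  drop 5 from [5, -2, -4] -> [-2, -4]
  drop 5 from [5, -3, -2] -> [-3, -2]
  satisfied 3 clause(s); 4 remain; assigned so far: [5]
unit clause [-1] forces x1=F; simplify:
  drop 1 from [4, 1] -> [4]
  satisfied 1 clause(s); 3 remain; assigned so far: [1, 5]
unit clause [4] forces x4=T; simplify:
  drop -4 from [-2, -4] -> [-2]
  satisfied 1 clause(s); 2 remain; assigned so far: [1, 4, 5]
unit clause [-2] forces x2=F; simplify:
  satisfied 2 clause(s); 0 remain; assigned so far: [1, 2, 4, 5]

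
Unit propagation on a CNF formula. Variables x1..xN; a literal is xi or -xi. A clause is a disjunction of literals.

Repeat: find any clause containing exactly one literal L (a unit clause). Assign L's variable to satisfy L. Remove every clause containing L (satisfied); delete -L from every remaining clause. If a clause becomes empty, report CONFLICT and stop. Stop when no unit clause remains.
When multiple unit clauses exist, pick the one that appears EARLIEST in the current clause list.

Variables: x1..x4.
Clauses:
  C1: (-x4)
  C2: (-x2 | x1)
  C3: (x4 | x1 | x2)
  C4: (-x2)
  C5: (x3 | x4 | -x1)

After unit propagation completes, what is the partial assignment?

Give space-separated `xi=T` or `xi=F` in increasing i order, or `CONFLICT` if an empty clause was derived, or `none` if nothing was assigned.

unit clause [-4] forces x4=F; simplify:
  drop 4 from [4, 1, 2] -> [1, 2]
  drop 4 from [3, 4, -1] -> [3, -1]
  satisfied 1 clause(s); 4 remain; assigned so far: [4]
unit clause [-2] forces x2=F; simplify:
  drop 2 from [1, 2] -> [1]
  satisfied 2 clause(s); 2 remain; assigned so far: [2, 4]
unit clause [1] forces x1=T; simplify:
  drop -1 from [3, -1] -> [3]
  satisfied 1 clause(s); 1 remain; assigned so far: [1, 2, 4]
unit clause [3] forces x3=T; simplify:
  satisfied 1 clause(s); 0 remain; assigned so far: [1, 2, 3, 4]

Answer: x1=T x2=F x3=T x4=F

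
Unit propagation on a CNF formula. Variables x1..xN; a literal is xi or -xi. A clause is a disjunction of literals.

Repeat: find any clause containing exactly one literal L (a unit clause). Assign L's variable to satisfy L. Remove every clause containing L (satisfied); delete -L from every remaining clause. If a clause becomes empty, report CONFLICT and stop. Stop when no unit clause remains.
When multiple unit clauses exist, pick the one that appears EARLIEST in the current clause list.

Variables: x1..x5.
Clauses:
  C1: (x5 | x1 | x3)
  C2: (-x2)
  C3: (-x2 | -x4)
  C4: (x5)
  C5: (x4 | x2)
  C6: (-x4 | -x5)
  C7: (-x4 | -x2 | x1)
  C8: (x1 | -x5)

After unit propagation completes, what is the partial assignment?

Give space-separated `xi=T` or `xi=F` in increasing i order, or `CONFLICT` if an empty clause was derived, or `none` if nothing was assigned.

unit clause [-2] forces x2=F; simplify:
  drop 2 from [4, 2] -> [4]
  satisfied 3 clause(s); 5 remain; assigned so far: [2]
unit clause [5] forces x5=T; simplify:
  drop -5 from [-4, -5] -> [-4]
  drop -5 from [1, -5] -> [1]
  satisfied 2 clause(s); 3 remain; assigned so far: [2, 5]
unit clause [4] forces x4=T; simplify:
  drop -4 from [-4] -> [] (empty!)
  satisfied 1 clause(s); 2 remain; assigned so far: [2, 4, 5]
CONFLICT (empty clause)

Answer: CONFLICT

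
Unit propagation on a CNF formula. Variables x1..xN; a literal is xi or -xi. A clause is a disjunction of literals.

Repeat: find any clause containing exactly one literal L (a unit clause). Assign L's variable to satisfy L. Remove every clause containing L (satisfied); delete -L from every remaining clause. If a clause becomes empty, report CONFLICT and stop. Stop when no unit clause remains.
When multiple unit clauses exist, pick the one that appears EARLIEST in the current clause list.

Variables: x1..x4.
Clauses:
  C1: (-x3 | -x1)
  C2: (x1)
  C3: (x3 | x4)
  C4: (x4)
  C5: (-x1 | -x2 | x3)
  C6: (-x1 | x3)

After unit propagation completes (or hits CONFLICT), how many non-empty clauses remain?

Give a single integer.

Answer: 3

Derivation:
unit clause [1] forces x1=T; simplify:
  drop -1 from [-3, -1] -> [-3]
  drop -1 from [-1, -2, 3] -> [-2, 3]
  drop -1 from [-1, 3] -> [3]
  satisfied 1 clause(s); 5 remain; assigned so far: [1]
unit clause [-3] forces x3=F; simplify:
  drop 3 from [3, 4] -> [4]
  drop 3 from [-2, 3] -> [-2]
  drop 3 from [3] -> [] (empty!)
  satisfied 1 clause(s); 4 remain; assigned so far: [1, 3]
CONFLICT (empty clause)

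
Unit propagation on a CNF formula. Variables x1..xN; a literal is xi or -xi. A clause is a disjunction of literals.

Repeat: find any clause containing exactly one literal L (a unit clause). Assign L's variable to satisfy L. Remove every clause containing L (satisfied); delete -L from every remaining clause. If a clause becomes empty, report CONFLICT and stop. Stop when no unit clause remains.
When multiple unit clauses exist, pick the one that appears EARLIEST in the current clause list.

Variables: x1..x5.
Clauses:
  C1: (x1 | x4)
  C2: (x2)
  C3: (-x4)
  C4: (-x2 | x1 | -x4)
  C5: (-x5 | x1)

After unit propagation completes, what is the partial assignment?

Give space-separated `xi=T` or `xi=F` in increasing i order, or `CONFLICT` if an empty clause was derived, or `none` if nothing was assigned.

Answer: x1=T x2=T x4=F

Derivation:
unit clause [2] forces x2=T; simplify:
  drop -2 from [-2, 1, -4] -> [1, -4]
  satisfied 1 clause(s); 4 remain; assigned so far: [2]
unit clause [-4] forces x4=F; simplify:
  drop 4 from [1, 4] -> [1]
  satisfied 2 clause(s); 2 remain; assigned so far: [2, 4]
unit clause [1] forces x1=T; simplify:
  satisfied 2 clause(s); 0 remain; assigned so far: [1, 2, 4]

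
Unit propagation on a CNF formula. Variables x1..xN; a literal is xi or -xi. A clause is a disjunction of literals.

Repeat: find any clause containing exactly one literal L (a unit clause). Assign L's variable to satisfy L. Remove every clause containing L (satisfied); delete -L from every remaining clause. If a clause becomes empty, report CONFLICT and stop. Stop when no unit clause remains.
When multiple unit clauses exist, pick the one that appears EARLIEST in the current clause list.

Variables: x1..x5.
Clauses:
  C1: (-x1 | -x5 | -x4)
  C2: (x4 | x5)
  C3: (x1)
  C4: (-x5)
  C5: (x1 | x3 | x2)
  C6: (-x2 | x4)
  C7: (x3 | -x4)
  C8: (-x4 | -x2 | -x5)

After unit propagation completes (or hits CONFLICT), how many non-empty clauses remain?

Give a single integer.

unit clause [1] forces x1=T; simplify:
  drop -1 from [-1, -5, -4] -> [-5, -4]
  satisfied 2 clause(s); 6 remain; assigned so far: [1]
unit clause [-5] forces x5=F; simplify:
  drop 5 from [4, 5] -> [4]
  satisfied 3 clause(s); 3 remain; assigned so far: [1, 5]
unit clause [4] forces x4=T; simplify:
  drop -4 from [3, -4] -> [3]
  satisfied 2 clause(s); 1 remain; assigned so far: [1, 4, 5]
unit clause [3] forces x3=T; simplify:
  satisfied 1 clause(s); 0 remain; assigned so far: [1, 3, 4, 5]

Answer: 0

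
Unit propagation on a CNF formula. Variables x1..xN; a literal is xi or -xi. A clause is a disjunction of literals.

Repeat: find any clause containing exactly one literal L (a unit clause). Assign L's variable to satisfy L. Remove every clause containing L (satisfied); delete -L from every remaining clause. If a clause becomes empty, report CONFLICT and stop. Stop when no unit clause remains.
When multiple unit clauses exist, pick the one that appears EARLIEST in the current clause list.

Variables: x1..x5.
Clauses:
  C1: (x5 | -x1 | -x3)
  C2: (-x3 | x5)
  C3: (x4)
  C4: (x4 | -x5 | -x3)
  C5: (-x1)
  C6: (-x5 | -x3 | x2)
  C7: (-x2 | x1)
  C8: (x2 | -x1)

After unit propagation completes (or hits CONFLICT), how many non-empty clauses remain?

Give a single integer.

Answer: 2

Derivation:
unit clause [4] forces x4=T; simplify:
  satisfied 2 clause(s); 6 remain; assigned so far: [4]
unit clause [-1] forces x1=F; simplify:
  drop 1 from [-2, 1] -> [-2]
  satisfied 3 clause(s); 3 remain; assigned so far: [1, 4]
unit clause [-2] forces x2=F; simplify:
  drop 2 from [-5, -3, 2] -> [-5, -3]
  satisfied 1 clause(s); 2 remain; assigned so far: [1, 2, 4]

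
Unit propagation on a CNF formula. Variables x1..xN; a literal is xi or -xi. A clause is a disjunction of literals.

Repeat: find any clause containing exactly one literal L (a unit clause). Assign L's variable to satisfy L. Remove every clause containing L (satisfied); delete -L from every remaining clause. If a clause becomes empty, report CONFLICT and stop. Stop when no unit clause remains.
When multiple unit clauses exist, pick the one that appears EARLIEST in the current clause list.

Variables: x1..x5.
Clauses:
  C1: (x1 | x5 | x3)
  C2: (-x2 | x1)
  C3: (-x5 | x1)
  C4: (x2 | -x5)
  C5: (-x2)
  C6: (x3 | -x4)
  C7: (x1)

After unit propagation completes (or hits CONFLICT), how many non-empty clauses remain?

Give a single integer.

unit clause [-2] forces x2=F; simplify:
  drop 2 from [2, -5] -> [-5]
  satisfied 2 clause(s); 5 remain; assigned so far: [2]
unit clause [-5] forces x5=F; simplify:
  drop 5 from [1, 5, 3] -> [1, 3]
  satisfied 2 clause(s); 3 remain; assigned so far: [2, 5]
unit clause [1] forces x1=T; simplify:
  satisfied 2 clause(s); 1 remain; assigned so far: [1, 2, 5]

Answer: 1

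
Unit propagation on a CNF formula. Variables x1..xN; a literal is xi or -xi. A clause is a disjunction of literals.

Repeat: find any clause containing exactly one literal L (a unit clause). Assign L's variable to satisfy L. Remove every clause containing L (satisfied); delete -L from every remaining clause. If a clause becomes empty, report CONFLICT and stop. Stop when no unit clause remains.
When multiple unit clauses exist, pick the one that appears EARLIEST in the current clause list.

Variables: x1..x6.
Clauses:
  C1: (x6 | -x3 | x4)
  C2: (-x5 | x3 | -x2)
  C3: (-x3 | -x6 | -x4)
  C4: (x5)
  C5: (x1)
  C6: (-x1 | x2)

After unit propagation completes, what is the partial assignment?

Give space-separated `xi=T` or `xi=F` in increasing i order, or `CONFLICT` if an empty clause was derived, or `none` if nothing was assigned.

Answer: x1=T x2=T x3=T x5=T

Derivation:
unit clause [5] forces x5=T; simplify:
  drop -5 from [-5, 3, -2] -> [3, -2]
  satisfied 1 clause(s); 5 remain; assigned so far: [5]
unit clause [1] forces x1=T; simplify:
  drop -1 from [-1, 2] -> [2]
  satisfied 1 clause(s); 4 remain; assigned so far: [1, 5]
unit clause [2] forces x2=T; simplify:
  drop -2 from [3, -2] -> [3]
  satisfied 1 clause(s); 3 remain; assigned so far: [1, 2, 5]
unit clause [3] forces x3=T; simplify:
  drop -3 from [6, -3, 4] -> [6, 4]
  drop -3 from [-3, -6, -4] -> [-6, -4]
  satisfied 1 clause(s); 2 remain; assigned so far: [1, 2, 3, 5]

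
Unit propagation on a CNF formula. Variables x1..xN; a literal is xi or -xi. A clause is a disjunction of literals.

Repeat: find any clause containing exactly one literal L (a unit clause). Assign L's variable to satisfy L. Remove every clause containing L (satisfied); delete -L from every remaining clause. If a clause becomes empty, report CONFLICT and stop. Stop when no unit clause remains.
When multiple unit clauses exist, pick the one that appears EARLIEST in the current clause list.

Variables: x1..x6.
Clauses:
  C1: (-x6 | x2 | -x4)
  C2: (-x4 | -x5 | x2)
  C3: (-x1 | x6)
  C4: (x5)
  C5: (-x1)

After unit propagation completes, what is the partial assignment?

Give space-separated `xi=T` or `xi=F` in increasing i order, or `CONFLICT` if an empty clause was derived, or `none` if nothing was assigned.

unit clause [5] forces x5=T; simplify:
  drop -5 from [-4, -5, 2] -> [-4, 2]
  satisfied 1 clause(s); 4 remain; assigned so far: [5]
unit clause [-1] forces x1=F; simplify:
  satisfied 2 clause(s); 2 remain; assigned so far: [1, 5]

Answer: x1=F x5=T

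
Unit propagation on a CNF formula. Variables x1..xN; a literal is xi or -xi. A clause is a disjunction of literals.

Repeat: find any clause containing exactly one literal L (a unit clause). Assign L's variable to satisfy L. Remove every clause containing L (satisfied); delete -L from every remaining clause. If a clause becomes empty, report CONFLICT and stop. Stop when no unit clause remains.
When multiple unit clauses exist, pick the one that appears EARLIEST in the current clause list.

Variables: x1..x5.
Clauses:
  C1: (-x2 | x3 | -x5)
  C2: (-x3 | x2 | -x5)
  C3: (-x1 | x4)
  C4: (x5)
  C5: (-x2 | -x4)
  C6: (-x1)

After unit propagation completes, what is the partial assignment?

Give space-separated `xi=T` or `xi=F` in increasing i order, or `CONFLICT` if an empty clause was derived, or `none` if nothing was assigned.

Answer: x1=F x5=T

Derivation:
unit clause [5] forces x5=T; simplify:
  drop -5 from [-2, 3, -5] -> [-2, 3]
  drop -5 from [-3, 2, -5] -> [-3, 2]
  satisfied 1 clause(s); 5 remain; assigned so far: [5]
unit clause [-1] forces x1=F; simplify:
  satisfied 2 clause(s); 3 remain; assigned so far: [1, 5]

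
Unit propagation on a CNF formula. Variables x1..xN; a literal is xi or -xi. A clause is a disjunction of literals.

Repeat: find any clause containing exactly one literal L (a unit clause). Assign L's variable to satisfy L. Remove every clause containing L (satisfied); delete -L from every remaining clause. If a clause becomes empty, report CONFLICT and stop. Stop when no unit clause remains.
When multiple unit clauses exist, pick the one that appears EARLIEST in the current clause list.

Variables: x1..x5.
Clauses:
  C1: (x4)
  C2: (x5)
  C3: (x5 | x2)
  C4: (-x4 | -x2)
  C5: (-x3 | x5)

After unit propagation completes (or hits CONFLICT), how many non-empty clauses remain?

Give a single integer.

unit clause [4] forces x4=T; simplify:
  drop -4 from [-4, -2] -> [-2]
  satisfied 1 clause(s); 4 remain; assigned so far: [4]
unit clause [5] forces x5=T; simplify:
  satisfied 3 clause(s); 1 remain; assigned so far: [4, 5]
unit clause [-2] forces x2=F; simplify:
  satisfied 1 clause(s); 0 remain; assigned so far: [2, 4, 5]

Answer: 0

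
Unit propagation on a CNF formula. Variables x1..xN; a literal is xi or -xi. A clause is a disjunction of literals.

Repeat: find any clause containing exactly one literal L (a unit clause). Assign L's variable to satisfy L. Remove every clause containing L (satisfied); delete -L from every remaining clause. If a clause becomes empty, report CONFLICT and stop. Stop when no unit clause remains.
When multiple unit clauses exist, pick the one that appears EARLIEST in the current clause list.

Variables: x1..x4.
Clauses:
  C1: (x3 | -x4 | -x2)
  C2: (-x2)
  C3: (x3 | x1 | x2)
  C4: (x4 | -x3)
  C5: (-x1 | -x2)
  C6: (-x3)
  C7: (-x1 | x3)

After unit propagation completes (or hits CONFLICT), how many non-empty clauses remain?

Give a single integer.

unit clause [-2] forces x2=F; simplify:
  drop 2 from [3, 1, 2] -> [3, 1]
  satisfied 3 clause(s); 4 remain; assigned so far: [2]
unit clause [-3] forces x3=F; simplify:
  drop 3 from [3, 1] -> [1]
  drop 3 from [-1, 3] -> [-1]
  satisfied 2 clause(s); 2 remain; assigned so far: [2, 3]
unit clause [1] forces x1=T; simplify:
  drop -1 from [-1] -> [] (empty!)
  satisfied 1 clause(s); 1 remain; assigned so far: [1, 2, 3]
CONFLICT (empty clause)

Answer: 0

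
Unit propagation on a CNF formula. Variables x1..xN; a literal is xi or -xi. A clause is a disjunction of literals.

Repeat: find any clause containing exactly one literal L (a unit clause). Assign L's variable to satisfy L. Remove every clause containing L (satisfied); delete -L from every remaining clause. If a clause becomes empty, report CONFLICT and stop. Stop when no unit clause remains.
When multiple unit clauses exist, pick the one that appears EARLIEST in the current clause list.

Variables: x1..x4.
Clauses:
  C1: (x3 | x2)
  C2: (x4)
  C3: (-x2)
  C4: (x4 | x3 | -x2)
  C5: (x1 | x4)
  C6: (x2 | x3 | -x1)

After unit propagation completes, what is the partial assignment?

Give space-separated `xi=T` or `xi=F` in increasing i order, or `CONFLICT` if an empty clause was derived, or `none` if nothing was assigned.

Answer: x2=F x3=T x4=T

Derivation:
unit clause [4] forces x4=T; simplify:
  satisfied 3 clause(s); 3 remain; assigned so far: [4]
unit clause [-2] forces x2=F; simplify:
  drop 2 from [3, 2] -> [3]
  drop 2 from [2, 3, -1] -> [3, -1]
  satisfied 1 clause(s); 2 remain; assigned so far: [2, 4]
unit clause [3] forces x3=T; simplify:
  satisfied 2 clause(s); 0 remain; assigned so far: [2, 3, 4]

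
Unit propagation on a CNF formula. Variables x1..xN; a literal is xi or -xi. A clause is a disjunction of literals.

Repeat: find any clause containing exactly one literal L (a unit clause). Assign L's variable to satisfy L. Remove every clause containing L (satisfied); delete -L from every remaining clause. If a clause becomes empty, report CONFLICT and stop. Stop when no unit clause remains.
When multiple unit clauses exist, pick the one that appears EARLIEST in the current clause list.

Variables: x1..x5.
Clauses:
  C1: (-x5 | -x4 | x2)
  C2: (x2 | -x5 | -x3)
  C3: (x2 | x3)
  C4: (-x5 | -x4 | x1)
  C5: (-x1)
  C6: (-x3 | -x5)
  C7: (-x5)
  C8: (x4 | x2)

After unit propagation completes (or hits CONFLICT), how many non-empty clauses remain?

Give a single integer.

Answer: 2

Derivation:
unit clause [-1] forces x1=F; simplify:
  drop 1 from [-5, -4, 1] -> [-5, -4]
  satisfied 1 clause(s); 7 remain; assigned so far: [1]
unit clause [-5] forces x5=F; simplify:
  satisfied 5 clause(s); 2 remain; assigned so far: [1, 5]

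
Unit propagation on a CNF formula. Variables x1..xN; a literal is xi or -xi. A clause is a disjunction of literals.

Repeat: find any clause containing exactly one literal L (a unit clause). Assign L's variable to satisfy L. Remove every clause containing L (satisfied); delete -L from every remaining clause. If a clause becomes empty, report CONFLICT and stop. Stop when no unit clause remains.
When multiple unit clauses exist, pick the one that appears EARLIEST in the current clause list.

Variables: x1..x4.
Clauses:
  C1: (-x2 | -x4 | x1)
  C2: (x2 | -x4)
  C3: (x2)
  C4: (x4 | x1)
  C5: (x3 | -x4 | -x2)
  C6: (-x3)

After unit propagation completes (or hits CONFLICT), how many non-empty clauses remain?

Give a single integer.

Answer: 0

Derivation:
unit clause [2] forces x2=T; simplify:
  drop -2 from [-2, -4, 1] -> [-4, 1]
  drop -2 from [3, -4, -2] -> [3, -4]
  satisfied 2 clause(s); 4 remain; assigned so far: [2]
unit clause [-3] forces x3=F; simplify:
  drop 3 from [3, -4] -> [-4]
  satisfied 1 clause(s); 3 remain; assigned so far: [2, 3]
unit clause [-4] forces x4=F; simplify:
  drop 4 from [4, 1] -> [1]
  satisfied 2 clause(s); 1 remain; assigned so far: [2, 3, 4]
unit clause [1] forces x1=T; simplify:
  satisfied 1 clause(s); 0 remain; assigned so far: [1, 2, 3, 4]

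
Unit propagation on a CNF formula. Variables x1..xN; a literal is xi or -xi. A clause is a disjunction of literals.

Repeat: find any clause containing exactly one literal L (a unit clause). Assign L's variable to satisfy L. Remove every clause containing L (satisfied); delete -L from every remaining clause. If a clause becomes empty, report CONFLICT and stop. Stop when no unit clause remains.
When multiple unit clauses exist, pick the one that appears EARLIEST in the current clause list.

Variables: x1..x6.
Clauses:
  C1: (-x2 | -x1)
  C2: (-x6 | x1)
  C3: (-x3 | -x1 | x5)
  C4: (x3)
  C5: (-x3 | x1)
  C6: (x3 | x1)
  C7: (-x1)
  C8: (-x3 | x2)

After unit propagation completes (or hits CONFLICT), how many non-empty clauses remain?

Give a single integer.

Answer: 3

Derivation:
unit clause [3] forces x3=T; simplify:
  drop -3 from [-3, -1, 5] -> [-1, 5]
  drop -3 from [-3, 1] -> [1]
  drop -3 from [-3, 2] -> [2]
  satisfied 2 clause(s); 6 remain; assigned so far: [3]
unit clause [1] forces x1=T; simplify:
  drop -1 from [-2, -1] -> [-2]
  drop -1 from [-1, 5] -> [5]
  drop -1 from [-1] -> [] (empty!)
  satisfied 2 clause(s); 4 remain; assigned so far: [1, 3]
CONFLICT (empty clause)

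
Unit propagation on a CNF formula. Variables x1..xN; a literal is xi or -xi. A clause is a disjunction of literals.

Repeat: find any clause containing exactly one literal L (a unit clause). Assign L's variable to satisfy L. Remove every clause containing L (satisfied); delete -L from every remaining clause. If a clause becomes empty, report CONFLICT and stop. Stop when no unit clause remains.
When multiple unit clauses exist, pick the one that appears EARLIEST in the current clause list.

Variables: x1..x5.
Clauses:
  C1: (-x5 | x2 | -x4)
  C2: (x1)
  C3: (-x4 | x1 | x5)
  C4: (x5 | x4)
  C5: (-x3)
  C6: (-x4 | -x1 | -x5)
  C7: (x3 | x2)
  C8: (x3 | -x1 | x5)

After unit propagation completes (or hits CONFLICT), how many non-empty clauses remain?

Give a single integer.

unit clause [1] forces x1=T; simplify:
  drop -1 from [-4, -1, -5] -> [-4, -5]
  drop -1 from [3, -1, 5] -> [3, 5]
  satisfied 2 clause(s); 6 remain; assigned so far: [1]
unit clause [-3] forces x3=F; simplify:
  drop 3 from [3, 2] -> [2]
  drop 3 from [3, 5] -> [5]
  satisfied 1 clause(s); 5 remain; assigned so far: [1, 3]
unit clause [2] forces x2=T; simplify:
  satisfied 2 clause(s); 3 remain; assigned so far: [1, 2, 3]
unit clause [5] forces x5=T; simplify:
  drop -5 from [-4, -5] -> [-4]
  satisfied 2 clause(s); 1 remain; assigned so far: [1, 2, 3, 5]
unit clause [-4] forces x4=F; simplify:
  satisfied 1 clause(s); 0 remain; assigned so far: [1, 2, 3, 4, 5]

Answer: 0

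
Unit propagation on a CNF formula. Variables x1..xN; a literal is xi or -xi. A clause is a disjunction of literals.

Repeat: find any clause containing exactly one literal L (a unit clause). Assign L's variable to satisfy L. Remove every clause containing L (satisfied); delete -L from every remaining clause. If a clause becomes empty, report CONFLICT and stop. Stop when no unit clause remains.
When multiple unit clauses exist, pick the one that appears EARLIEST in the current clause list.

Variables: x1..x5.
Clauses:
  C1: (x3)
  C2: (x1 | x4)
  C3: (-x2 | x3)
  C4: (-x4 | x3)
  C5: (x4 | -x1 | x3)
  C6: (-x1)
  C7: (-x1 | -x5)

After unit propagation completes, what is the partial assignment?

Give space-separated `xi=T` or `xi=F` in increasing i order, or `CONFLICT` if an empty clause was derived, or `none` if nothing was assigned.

Answer: x1=F x3=T x4=T

Derivation:
unit clause [3] forces x3=T; simplify:
  satisfied 4 clause(s); 3 remain; assigned so far: [3]
unit clause [-1] forces x1=F; simplify:
  drop 1 from [1, 4] -> [4]
  satisfied 2 clause(s); 1 remain; assigned so far: [1, 3]
unit clause [4] forces x4=T; simplify:
  satisfied 1 clause(s); 0 remain; assigned so far: [1, 3, 4]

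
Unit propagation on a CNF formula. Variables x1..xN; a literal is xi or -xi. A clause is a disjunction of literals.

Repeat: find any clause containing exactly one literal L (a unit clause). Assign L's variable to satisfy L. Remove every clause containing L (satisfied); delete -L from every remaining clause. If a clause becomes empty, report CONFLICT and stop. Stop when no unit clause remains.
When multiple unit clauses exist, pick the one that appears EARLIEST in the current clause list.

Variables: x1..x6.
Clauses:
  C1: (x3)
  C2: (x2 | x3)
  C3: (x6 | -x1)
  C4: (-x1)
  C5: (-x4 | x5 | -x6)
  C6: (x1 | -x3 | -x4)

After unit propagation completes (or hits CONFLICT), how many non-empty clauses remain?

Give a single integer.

unit clause [3] forces x3=T; simplify:
  drop -3 from [1, -3, -4] -> [1, -4]
  satisfied 2 clause(s); 4 remain; assigned so far: [3]
unit clause [-1] forces x1=F; simplify:
  drop 1 from [1, -4] -> [-4]
  satisfied 2 clause(s); 2 remain; assigned so far: [1, 3]
unit clause [-4] forces x4=F; simplify:
  satisfied 2 clause(s); 0 remain; assigned so far: [1, 3, 4]

Answer: 0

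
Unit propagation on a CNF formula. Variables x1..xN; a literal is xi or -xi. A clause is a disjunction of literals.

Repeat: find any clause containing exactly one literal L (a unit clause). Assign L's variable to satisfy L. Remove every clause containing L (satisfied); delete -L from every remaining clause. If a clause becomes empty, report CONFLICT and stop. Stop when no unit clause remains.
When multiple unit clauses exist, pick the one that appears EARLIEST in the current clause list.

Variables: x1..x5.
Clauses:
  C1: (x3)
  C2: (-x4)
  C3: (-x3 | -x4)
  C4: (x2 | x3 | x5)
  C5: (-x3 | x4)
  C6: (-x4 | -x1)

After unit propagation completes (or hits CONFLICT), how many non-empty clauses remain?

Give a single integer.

Answer: 0

Derivation:
unit clause [3] forces x3=T; simplify:
  drop -3 from [-3, -4] -> [-4]
  drop -3 from [-3, 4] -> [4]
  satisfied 2 clause(s); 4 remain; assigned so far: [3]
unit clause [-4] forces x4=F; simplify:
  drop 4 from [4] -> [] (empty!)
  satisfied 3 clause(s); 1 remain; assigned so far: [3, 4]
CONFLICT (empty clause)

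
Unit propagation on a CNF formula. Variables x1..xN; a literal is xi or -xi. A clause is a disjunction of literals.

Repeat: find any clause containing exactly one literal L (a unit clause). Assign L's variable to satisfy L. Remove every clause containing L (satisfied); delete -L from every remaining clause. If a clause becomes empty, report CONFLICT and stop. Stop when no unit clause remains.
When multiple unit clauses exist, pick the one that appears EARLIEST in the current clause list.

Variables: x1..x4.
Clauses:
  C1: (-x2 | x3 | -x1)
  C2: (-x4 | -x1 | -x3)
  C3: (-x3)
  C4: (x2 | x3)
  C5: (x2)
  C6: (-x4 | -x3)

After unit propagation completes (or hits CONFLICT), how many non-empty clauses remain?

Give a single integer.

Answer: 0

Derivation:
unit clause [-3] forces x3=F; simplify:
  drop 3 from [-2, 3, -1] -> [-2, -1]
  drop 3 from [2, 3] -> [2]
  satisfied 3 clause(s); 3 remain; assigned so far: [3]
unit clause [2] forces x2=T; simplify:
  drop -2 from [-2, -1] -> [-1]
  satisfied 2 clause(s); 1 remain; assigned so far: [2, 3]
unit clause [-1] forces x1=F; simplify:
  satisfied 1 clause(s); 0 remain; assigned so far: [1, 2, 3]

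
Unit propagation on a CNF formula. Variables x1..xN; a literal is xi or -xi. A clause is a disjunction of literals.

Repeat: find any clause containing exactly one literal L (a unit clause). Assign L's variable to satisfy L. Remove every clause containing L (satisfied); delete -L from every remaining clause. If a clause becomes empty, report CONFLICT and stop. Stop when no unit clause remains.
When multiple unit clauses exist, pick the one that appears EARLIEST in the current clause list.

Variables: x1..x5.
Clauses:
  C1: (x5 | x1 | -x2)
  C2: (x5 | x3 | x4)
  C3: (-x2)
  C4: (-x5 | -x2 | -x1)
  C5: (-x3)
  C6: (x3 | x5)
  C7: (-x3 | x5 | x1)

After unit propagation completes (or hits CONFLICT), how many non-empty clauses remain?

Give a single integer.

Answer: 0

Derivation:
unit clause [-2] forces x2=F; simplify:
  satisfied 3 clause(s); 4 remain; assigned so far: [2]
unit clause [-3] forces x3=F; simplify:
  drop 3 from [5, 3, 4] -> [5, 4]
  drop 3 from [3, 5] -> [5]
  satisfied 2 clause(s); 2 remain; assigned so far: [2, 3]
unit clause [5] forces x5=T; simplify:
  satisfied 2 clause(s); 0 remain; assigned so far: [2, 3, 5]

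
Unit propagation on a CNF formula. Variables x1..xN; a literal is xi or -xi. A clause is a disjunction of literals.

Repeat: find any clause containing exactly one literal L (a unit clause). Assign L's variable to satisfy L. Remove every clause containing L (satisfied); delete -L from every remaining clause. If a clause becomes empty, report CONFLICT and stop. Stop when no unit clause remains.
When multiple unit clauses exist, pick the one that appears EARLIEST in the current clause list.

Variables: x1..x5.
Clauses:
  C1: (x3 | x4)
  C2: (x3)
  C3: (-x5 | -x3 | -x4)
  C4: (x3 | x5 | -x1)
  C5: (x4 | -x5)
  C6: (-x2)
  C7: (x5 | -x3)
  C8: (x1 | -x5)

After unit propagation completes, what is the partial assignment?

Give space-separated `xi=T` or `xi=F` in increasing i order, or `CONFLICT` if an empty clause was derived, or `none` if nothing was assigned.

unit clause [3] forces x3=T; simplify:
  drop -3 from [-5, -3, -4] -> [-5, -4]
  drop -3 from [5, -3] -> [5]
  satisfied 3 clause(s); 5 remain; assigned so far: [3]
unit clause [-2] forces x2=F; simplify:
  satisfied 1 clause(s); 4 remain; assigned so far: [2, 3]
unit clause [5] forces x5=T; simplify:
  drop -5 from [-5, -4] -> [-4]
  drop -5 from [4, -5] -> [4]
  drop -5 from [1, -5] -> [1]
  satisfied 1 clause(s); 3 remain; assigned so far: [2, 3, 5]
unit clause [-4] forces x4=F; simplify:
  drop 4 from [4] -> [] (empty!)
  satisfied 1 clause(s); 2 remain; assigned so far: [2, 3, 4, 5]
CONFLICT (empty clause)

Answer: CONFLICT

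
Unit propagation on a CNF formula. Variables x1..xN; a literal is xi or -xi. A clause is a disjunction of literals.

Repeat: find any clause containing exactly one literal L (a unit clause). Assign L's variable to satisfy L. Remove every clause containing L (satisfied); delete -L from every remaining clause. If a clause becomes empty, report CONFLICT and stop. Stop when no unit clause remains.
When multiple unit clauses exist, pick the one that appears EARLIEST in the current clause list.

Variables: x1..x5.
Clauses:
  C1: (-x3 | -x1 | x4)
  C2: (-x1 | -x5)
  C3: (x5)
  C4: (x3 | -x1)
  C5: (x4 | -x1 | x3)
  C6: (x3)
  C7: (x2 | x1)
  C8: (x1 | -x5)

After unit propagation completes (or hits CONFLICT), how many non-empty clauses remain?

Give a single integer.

Answer: 2

Derivation:
unit clause [5] forces x5=T; simplify:
  drop -5 from [-1, -5] -> [-1]
  drop -5 from [1, -5] -> [1]
  satisfied 1 clause(s); 7 remain; assigned so far: [5]
unit clause [-1] forces x1=F; simplify:
  drop 1 from [2, 1] -> [2]
  drop 1 from [1] -> [] (empty!)
  satisfied 4 clause(s); 3 remain; assigned so far: [1, 5]
CONFLICT (empty clause)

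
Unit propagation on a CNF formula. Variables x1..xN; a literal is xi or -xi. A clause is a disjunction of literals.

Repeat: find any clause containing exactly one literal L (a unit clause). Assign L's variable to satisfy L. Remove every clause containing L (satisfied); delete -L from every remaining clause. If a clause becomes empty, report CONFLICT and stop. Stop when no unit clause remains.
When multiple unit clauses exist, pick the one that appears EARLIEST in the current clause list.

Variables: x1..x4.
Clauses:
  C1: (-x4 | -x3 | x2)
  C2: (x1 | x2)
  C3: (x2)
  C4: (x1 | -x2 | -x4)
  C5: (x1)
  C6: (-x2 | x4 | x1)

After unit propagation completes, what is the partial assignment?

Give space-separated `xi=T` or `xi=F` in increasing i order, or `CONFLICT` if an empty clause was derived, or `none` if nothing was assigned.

Answer: x1=T x2=T

Derivation:
unit clause [2] forces x2=T; simplify:
  drop -2 from [1, -2, -4] -> [1, -4]
  drop -2 from [-2, 4, 1] -> [4, 1]
  satisfied 3 clause(s); 3 remain; assigned so far: [2]
unit clause [1] forces x1=T; simplify:
  satisfied 3 clause(s); 0 remain; assigned so far: [1, 2]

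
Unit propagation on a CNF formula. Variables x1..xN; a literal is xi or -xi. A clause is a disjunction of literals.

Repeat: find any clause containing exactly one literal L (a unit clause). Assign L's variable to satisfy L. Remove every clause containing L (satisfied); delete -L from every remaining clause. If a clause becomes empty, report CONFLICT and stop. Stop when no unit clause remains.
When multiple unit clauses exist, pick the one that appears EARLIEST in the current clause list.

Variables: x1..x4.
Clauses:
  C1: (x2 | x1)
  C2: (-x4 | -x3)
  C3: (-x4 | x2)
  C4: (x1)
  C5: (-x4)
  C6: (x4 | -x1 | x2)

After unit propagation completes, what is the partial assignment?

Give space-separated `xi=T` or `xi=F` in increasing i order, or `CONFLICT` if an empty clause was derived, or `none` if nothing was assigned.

unit clause [1] forces x1=T; simplify:
  drop -1 from [4, -1, 2] -> [4, 2]
  satisfied 2 clause(s); 4 remain; assigned so far: [1]
unit clause [-4] forces x4=F; simplify:
  drop 4 from [4, 2] -> [2]
  satisfied 3 clause(s); 1 remain; assigned so far: [1, 4]
unit clause [2] forces x2=T; simplify:
  satisfied 1 clause(s); 0 remain; assigned so far: [1, 2, 4]

Answer: x1=T x2=T x4=F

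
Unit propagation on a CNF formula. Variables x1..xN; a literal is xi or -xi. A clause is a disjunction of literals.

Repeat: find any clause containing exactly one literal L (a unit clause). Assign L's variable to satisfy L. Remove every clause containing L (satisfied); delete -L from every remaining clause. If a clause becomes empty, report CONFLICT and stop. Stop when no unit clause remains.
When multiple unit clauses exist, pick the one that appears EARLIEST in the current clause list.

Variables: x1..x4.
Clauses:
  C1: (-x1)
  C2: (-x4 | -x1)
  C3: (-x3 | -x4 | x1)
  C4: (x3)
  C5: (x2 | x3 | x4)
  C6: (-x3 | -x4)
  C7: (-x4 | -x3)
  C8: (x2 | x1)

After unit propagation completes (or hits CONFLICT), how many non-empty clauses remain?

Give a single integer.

Answer: 0

Derivation:
unit clause [-1] forces x1=F; simplify:
  drop 1 from [-3, -4, 1] -> [-3, -4]
  drop 1 from [2, 1] -> [2]
  satisfied 2 clause(s); 6 remain; assigned so far: [1]
unit clause [3] forces x3=T; simplify:
  drop -3 from [-3, -4] -> [-4]
  drop -3 from [-3, -4] -> [-4]
  drop -3 from [-4, -3] -> [-4]
  satisfied 2 clause(s); 4 remain; assigned so far: [1, 3]
unit clause [-4] forces x4=F; simplify:
  satisfied 3 clause(s); 1 remain; assigned so far: [1, 3, 4]
unit clause [2] forces x2=T; simplify:
  satisfied 1 clause(s); 0 remain; assigned so far: [1, 2, 3, 4]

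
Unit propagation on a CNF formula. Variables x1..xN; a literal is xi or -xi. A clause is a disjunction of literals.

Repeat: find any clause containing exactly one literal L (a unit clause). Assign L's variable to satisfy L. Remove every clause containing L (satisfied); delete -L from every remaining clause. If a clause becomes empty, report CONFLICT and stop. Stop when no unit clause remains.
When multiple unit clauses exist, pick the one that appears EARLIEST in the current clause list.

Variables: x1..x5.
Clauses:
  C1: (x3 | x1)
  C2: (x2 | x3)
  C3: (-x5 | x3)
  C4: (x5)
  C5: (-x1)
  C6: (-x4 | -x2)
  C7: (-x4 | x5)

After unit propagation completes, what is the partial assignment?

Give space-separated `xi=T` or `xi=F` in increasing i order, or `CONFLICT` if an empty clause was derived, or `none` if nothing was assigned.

Answer: x1=F x3=T x5=T

Derivation:
unit clause [5] forces x5=T; simplify:
  drop -5 from [-5, 3] -> [3]
  satisfied 2 clause(s); 5 remain; assigned so far: [5]
unit clause [3] forces x3=T; simplify:
  satisfied 3 clause(s); 2 remain; assigned so far: [3, 5]
unit clause [-1] forces x1=F; simplify:
  satisfied 1 clause(s); 1 remain; assigned so far: [1, 3, 5]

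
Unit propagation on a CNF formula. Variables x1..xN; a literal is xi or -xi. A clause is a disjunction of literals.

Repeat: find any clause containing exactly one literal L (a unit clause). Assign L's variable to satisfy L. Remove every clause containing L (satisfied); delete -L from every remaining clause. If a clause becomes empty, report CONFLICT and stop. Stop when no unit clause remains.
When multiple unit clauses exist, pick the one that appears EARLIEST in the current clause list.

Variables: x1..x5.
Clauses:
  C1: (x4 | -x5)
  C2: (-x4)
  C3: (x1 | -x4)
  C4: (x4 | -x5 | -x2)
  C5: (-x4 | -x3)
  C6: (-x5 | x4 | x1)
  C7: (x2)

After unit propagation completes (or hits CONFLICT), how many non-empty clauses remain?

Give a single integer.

Answer: 0

Derivation:
unit clause [-4] forces x4=F; simplify:
  drop 4 from [4, -5] -> [-5]
  drop 4 from [4, -5, -2] -> [-5, -2]
  drop 4 from [-5, 4, 1] -> [-5, 1]
  satisfied 3 clause(s); 4 remain; assigned so far: [4]
unit clause [-5] forces x5=F; simplify:
  satisfied 3 clause(s); 1 remain; assigned so far: [4, 5]
unit clause [2] forces x2=T; simplify:
  satisfied 1 clause(s); 0 remain; assigned so far: [2, 4, 5]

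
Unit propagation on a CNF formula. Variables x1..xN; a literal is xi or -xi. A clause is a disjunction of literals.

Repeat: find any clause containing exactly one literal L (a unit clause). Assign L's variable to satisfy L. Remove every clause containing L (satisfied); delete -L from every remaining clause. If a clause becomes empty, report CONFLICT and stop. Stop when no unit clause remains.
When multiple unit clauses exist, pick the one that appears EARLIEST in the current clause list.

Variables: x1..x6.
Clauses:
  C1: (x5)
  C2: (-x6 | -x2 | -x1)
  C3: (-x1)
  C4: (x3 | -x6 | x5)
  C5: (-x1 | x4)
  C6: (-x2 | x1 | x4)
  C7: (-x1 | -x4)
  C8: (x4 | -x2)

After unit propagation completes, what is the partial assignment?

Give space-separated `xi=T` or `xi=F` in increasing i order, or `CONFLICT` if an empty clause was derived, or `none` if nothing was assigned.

Answer: x1=F x5=T

Derivation:
unit clause [5] forces x5=T; simplify:
  satisfied 2 clause(s); 6 remain; assigned so far: [5]
unit clause [-1] forces x1=F; simplify:
  drop 1 from [-2, 1, 4] -> [-2, 4]
  satisfied 4 clause(s); 2 remain; assigned so far: [1, 5]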